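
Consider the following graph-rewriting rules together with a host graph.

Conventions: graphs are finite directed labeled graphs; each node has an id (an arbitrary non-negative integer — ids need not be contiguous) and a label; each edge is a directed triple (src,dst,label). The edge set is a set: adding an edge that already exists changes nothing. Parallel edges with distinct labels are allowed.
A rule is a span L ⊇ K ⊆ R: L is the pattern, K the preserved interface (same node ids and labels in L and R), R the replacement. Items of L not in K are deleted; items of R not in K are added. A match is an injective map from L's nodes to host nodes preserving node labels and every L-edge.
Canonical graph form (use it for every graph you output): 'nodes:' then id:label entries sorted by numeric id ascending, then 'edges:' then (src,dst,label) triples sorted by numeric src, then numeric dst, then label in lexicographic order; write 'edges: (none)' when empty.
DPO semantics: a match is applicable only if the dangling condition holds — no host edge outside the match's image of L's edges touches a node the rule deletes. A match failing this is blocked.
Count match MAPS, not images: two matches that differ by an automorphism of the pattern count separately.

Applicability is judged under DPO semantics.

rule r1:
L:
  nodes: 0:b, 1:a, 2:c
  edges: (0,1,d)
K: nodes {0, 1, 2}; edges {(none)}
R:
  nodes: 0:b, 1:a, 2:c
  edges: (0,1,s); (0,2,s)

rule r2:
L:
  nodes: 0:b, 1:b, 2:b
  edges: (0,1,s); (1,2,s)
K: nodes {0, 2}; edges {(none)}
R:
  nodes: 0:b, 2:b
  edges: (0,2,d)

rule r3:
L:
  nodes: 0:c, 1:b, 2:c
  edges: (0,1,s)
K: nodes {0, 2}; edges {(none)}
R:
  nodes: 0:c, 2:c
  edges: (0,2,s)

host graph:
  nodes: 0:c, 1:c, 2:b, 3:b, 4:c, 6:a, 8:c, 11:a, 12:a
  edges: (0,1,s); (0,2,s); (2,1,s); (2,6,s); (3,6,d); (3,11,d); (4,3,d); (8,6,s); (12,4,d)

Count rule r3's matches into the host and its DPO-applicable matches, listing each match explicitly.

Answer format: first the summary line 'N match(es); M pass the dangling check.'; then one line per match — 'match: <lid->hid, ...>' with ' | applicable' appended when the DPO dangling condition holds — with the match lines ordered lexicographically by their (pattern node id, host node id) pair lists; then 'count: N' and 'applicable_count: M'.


3 match(es); 0 pass the dangling check.
match: 0->0, 1->2, 2->1
match: 0->0, 1->2, 2->4
match: 0->0, 1->2, 2->8
count: 3
applicable_count: 0


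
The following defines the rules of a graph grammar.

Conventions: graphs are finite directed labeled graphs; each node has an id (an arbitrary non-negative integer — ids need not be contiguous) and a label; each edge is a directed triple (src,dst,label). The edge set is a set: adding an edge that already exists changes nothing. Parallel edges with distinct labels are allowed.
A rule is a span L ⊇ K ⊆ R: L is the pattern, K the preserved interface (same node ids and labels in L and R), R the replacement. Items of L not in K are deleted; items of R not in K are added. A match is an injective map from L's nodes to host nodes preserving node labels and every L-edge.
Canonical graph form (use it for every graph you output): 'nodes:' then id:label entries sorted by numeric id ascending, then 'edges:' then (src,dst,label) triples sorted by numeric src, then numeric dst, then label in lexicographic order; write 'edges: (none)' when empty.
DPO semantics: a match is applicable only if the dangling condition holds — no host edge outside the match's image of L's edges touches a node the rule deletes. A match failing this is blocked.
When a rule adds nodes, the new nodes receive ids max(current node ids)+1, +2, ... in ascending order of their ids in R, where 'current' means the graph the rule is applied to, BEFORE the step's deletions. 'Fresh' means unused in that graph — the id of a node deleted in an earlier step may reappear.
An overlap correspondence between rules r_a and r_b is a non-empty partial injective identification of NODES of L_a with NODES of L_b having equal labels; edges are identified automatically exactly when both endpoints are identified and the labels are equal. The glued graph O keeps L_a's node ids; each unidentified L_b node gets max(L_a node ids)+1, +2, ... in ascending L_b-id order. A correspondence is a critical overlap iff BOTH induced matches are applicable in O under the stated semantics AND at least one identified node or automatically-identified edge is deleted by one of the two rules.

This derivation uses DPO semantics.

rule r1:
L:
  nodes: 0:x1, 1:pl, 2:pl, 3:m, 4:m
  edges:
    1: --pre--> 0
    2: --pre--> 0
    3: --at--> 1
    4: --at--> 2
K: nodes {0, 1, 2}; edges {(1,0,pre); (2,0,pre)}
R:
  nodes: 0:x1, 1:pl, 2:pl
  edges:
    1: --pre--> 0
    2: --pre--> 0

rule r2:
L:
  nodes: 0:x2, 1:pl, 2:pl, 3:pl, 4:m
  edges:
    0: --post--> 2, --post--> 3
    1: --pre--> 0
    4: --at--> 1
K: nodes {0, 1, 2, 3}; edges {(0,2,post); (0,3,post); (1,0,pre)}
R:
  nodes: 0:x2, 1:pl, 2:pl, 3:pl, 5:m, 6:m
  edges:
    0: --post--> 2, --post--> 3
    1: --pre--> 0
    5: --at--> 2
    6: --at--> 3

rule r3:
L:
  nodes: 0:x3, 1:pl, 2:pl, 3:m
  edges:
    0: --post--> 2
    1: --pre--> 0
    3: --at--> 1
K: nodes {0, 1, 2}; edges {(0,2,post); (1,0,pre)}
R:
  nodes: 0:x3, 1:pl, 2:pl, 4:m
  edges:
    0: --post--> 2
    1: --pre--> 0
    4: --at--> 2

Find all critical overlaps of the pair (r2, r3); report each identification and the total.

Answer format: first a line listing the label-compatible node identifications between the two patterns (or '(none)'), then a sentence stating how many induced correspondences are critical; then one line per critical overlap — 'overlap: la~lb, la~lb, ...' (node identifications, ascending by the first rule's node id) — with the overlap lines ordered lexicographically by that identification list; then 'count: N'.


label-compatible node identifications between L(r2) and L(r3): 1~1, 1~2, 2~1, 2~2, 3~1, 3~2, 4~3
3 of the induced correspondences are critical overlaps of r2 and r3.
overlap: 1~1, 2~2, 4~3
overlap: 1~1, 3~2, 4~3
overlap: 1~1, 4~3
count: 3


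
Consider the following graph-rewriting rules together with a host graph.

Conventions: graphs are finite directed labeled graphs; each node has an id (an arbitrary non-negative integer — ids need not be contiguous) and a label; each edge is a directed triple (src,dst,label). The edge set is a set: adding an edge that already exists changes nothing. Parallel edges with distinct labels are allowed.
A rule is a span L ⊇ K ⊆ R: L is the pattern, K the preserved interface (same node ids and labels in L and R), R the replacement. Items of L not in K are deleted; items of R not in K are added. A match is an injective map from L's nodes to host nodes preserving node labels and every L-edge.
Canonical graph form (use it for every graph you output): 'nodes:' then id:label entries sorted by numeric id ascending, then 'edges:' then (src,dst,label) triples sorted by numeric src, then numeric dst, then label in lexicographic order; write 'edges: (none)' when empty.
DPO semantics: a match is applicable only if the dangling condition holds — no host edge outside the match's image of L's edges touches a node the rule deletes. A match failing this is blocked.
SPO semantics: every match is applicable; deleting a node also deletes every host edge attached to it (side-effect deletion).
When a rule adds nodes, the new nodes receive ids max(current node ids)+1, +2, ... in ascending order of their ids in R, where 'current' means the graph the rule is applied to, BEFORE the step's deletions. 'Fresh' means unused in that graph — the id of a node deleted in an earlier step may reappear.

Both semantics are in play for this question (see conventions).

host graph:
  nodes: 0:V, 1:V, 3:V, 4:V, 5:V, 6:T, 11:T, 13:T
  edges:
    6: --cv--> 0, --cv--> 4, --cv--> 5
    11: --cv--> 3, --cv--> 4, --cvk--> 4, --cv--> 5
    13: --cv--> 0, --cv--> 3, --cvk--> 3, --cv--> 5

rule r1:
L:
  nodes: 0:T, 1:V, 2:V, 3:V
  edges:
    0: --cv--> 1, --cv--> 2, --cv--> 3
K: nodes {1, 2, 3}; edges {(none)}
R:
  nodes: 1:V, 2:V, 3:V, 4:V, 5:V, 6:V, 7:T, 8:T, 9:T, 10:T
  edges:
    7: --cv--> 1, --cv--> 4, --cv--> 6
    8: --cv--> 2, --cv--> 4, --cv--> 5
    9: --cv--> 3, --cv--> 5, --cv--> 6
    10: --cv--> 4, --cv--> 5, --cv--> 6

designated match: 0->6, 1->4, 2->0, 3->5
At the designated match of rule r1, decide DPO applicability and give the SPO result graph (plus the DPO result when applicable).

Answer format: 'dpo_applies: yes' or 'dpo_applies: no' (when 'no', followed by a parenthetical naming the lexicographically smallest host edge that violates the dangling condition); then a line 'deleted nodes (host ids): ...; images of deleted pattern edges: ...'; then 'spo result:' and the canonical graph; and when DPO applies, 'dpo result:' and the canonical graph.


dpo_applies: yes
deleted nodes (host ids): 6; images of deleted pattern edges: (6,0,cv); (6,4,cv); (6,5,cv)
spo result:
nodes: 0:V, 1:V, 3:V, 4:V, 5:V, 11:T, 13:T, 14:V, 15:V, 16:V, 17:T, 18:T, 19:T, 20:T
edges: (11,3,cv); (11,4,cv); (11,4,cvk); (11,5,cv); (13,0,cv); (13,3,cv); (13,3,cvk); (13,5,cv); (17,4,cv); (17,14,cv); (17,16,cv); (18,0,cv); (18,14,cv); (18,15,cv); (19,5,cv); (19,15,cv); (19,16,cv); (20,14,cv); (20,15,cv); (20,16,cv)
dpo result:
nodes: 0:V, 1:V, 3:V, 4:V, 5:V, 11:T, 13:T, 14:V, 15:V, 16:V, 17:T, 18:T, 19:T, 20:T
edges: (11,3,cv); (11,4,cv); (11,4,cvk); (11,5,cv); (13,0,cv); (13,3,cv); (13,3,cvk); (13,5,cv); (17,4,cv); (17,14,cv); (17,16,cv); (18,0,cv); (18,14,cv); (18,15,cv); (19,5,cv); (19,15,cv); (19,16,cv); (20,14,cv); (20,15,cv); (20,16,cv)


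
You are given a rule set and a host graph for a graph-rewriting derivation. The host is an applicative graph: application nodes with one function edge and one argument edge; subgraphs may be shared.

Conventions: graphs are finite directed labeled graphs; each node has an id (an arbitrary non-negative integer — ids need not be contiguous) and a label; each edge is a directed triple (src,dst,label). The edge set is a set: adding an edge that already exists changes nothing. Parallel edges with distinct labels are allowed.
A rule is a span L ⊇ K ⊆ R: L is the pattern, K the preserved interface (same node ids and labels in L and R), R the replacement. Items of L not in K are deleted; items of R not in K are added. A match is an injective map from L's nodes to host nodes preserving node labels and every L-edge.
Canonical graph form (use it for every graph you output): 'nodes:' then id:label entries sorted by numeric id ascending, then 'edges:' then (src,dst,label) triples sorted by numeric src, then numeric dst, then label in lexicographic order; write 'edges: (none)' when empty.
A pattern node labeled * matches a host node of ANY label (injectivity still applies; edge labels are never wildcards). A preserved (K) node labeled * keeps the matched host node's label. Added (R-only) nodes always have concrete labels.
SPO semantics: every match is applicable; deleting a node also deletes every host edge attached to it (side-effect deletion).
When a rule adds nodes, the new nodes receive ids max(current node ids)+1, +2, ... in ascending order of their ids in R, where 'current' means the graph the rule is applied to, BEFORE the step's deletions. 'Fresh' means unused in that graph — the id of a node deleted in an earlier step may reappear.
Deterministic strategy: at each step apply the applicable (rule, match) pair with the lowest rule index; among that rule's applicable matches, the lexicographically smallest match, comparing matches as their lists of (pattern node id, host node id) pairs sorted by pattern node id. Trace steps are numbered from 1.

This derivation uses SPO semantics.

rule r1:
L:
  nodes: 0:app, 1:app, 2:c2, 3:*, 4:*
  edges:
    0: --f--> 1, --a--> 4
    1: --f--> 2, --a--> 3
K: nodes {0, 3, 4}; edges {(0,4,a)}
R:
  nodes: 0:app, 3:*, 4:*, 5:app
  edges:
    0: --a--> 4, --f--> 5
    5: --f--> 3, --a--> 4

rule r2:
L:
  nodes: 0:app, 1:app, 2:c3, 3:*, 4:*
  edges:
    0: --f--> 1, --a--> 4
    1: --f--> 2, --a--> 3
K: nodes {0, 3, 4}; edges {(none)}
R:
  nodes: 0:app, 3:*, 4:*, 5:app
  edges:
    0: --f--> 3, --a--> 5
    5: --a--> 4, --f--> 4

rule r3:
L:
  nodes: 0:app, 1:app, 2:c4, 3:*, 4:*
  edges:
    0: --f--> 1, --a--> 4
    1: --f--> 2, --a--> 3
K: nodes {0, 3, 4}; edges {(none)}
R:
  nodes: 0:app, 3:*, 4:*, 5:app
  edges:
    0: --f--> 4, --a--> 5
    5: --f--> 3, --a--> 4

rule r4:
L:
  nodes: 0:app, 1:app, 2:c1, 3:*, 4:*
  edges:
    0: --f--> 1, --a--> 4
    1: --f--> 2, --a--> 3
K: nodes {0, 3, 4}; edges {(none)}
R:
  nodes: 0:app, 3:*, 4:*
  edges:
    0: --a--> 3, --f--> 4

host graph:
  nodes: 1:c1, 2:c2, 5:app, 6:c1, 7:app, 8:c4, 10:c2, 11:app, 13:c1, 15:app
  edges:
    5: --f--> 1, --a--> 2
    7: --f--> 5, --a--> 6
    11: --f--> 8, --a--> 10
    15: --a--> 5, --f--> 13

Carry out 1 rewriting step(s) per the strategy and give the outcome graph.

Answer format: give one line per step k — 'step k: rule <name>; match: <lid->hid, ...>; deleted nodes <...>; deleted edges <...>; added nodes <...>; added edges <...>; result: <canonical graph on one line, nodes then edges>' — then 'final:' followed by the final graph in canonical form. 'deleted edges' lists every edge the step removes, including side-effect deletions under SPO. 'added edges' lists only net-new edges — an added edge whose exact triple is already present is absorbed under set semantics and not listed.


step 1: rule r4; match: 0->7, 1->5, 2->1, 3->2, 4->6; deleted nodes 1, 5; deleted edges (5,1,f); (5,2,a); (7,5,f); (7,6,a); (15,5,a); added nodes (none); added edges (7,2,a); (7,6,f); result: nodes: 2:c2, 6:c1, 7:app, 8:c4, 10:c2, 11:app, 13:c1, 15:app edges: (7,2,a); (7,6,f); (11,8,f); (11,10,a); (15,13,f)
final:
nodes: 2:c2, 6:c1, 7:app, 8:c4, 10:c2, 11:app, 13:c1, 15:app
edges: (7,2,a); (7,6,f); (11,8,f); (11,10,a); (15,13,f)


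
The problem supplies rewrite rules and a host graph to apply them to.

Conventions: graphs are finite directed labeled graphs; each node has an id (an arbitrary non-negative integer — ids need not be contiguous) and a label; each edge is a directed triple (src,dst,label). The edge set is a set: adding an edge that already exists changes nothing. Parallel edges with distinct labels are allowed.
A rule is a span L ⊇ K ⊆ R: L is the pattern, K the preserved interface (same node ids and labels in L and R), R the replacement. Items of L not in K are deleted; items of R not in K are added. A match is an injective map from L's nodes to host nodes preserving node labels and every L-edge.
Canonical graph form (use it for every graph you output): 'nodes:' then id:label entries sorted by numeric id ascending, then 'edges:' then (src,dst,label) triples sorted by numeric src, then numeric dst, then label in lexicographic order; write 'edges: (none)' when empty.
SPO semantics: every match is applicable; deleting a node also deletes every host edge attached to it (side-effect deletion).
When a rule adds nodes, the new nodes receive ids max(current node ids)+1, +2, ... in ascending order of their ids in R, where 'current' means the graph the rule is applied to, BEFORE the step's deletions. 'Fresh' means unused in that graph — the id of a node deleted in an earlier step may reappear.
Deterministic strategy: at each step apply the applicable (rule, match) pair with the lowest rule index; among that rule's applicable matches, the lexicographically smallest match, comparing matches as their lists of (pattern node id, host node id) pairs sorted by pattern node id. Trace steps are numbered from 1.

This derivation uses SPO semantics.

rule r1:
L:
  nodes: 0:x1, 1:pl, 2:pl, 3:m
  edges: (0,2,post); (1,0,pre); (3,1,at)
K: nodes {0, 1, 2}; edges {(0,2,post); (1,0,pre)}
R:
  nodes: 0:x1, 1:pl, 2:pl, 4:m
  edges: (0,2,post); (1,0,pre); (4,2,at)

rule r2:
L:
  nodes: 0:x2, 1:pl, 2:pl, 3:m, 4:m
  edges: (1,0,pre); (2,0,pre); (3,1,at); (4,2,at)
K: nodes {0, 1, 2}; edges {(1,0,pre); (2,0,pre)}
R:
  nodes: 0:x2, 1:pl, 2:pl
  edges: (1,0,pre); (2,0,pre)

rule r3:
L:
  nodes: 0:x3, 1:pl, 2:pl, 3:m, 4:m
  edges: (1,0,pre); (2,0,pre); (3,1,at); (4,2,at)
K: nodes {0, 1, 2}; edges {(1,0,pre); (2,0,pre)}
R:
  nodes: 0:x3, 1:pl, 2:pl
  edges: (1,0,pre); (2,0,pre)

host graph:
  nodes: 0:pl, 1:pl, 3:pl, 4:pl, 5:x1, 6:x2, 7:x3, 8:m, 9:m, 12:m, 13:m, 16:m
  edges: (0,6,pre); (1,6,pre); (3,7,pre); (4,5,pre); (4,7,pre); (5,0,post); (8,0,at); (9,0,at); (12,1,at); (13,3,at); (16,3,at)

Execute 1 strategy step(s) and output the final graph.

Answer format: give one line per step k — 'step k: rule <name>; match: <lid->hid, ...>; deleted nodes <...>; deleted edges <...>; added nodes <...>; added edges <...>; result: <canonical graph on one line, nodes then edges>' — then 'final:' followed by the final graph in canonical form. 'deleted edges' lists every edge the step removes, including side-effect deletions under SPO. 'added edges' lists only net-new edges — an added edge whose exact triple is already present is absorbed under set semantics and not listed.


step 1: rule r2; match: 0->6, 1->0, 2->1, 3->8, 4->12; deleted nodes 8, 12; deleted edges (8,0,at); (12,1,at); added nodes (none); added edges (none); result: nodes: 0:pl, 1:pl, 3:pl, 4:pl, 5:x1, 6:x2, 7:x3, 9:m, 13:m, 16:m edges: (0,6,pre); (1,6,pre); (3,7,pre); (4,5,pre); (4,7,pre); (5,0,post); (9,0,at); (13,3,at); (16,3,at)
final:
nodes: 0:pl, 1:pl, 3:pl, 4:pl, 5:x1, 6:x2, 7:x3, 9:m, 13:m, 16:m
edges: (0,6,pre); (1,6,pre); (3,7,pre); (4,5,pre); (4,7,pre); (5,0,post); (9,0,at); (13,3,at); (16,3,at)


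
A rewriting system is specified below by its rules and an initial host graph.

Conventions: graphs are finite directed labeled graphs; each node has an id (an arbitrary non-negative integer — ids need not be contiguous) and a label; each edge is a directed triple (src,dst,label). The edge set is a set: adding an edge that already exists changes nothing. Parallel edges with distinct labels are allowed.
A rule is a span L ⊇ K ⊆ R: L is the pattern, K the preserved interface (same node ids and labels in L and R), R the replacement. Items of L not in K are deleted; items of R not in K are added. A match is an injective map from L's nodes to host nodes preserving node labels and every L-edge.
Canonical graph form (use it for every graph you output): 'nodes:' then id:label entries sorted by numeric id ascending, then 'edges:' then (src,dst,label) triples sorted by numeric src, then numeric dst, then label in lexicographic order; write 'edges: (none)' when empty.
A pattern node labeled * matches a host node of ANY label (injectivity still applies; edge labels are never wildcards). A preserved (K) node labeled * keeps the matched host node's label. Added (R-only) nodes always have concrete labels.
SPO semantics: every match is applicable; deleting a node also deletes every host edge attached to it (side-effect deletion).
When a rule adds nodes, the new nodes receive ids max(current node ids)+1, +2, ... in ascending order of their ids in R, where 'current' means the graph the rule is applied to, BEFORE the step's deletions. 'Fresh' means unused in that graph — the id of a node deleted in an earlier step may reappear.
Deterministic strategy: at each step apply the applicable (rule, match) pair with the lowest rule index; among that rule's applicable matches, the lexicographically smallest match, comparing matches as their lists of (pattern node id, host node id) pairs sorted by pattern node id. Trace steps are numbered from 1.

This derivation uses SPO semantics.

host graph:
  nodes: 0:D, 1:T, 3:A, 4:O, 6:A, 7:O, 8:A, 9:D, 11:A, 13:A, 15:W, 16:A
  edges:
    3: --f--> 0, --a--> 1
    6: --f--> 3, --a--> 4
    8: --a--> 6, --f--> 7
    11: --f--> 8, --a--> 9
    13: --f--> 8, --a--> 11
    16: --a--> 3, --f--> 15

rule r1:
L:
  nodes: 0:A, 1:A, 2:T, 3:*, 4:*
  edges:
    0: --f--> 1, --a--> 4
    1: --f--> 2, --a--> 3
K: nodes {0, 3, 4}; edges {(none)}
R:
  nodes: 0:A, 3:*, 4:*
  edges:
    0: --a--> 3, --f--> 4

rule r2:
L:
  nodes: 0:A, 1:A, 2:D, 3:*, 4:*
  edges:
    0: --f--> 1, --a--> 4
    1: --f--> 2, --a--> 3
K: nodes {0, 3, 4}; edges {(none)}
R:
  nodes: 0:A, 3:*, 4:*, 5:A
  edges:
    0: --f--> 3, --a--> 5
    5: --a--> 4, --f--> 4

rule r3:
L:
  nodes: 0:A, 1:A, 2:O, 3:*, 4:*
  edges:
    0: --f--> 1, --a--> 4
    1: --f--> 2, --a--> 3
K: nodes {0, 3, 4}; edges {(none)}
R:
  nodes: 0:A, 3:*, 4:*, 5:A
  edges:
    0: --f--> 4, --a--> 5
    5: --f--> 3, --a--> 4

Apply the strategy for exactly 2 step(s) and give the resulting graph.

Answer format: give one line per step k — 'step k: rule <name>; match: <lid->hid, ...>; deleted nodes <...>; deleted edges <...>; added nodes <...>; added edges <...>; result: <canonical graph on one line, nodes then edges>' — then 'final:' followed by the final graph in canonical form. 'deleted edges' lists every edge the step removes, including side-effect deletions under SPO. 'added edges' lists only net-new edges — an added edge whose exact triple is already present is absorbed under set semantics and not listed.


step 1: rule r2; match: 0->6, 1->3, 2->0, 3->1, 4->4; deleted nodes 0, 3; deleted edges (3,0,f); (3,1,a); (6,3,f); (6,4,a); (16,3,a); added nodes 17; added edges (6,1,f); (6,17,a); (17,4,a); (17,4,f); result: nodes: 1:T, 4:O, 6:A, 7:O, 8:A, 9:D, 11:A, 13:A, 15:W, 16:A, 17:A edges: (6,1,f); (6,17,a); (8,6,a); (8,7,f); (11,8,f); (11,9,a); (13,8,f); (13,11,a); (16,15,f); (17,4,a); (17,4,f)
step 2: rule r3; match: 0->11, 1->8, 2->7, 3->6, 4->9; deleted nodes 7, 8; deleted edges (8,6,a); (8,7,f); (11,8,f); (11,9,a); (13,8,f); added nodes 18; added edges (11,9,f); (11,18,a); (18,6,f); (18,9,a); result: nodes: 1:T, 4:O, 6:A, 9:D, 11:A, 13:A, 15:W, 16:A, 17:A, 18:A edges: (6,1,f); (6,17,a); (11,9,f); (11,18,a); (13,11,a); (16,15,f); (17,4,a); (17,4,f); (18,6,f); (18,9,a)
final:
nodes: 1:T, 4:O, 6:A, 9:D, 11:A, 13:A, 15:W, 16:A, 17:A, 18:A
edges: (6,1,f); (6,17,a); (11,9,f); (11,18,a); (13,11,a); (16,15,f); (17,4,a); (17,4,f); (18,6,f); (18,9,a)


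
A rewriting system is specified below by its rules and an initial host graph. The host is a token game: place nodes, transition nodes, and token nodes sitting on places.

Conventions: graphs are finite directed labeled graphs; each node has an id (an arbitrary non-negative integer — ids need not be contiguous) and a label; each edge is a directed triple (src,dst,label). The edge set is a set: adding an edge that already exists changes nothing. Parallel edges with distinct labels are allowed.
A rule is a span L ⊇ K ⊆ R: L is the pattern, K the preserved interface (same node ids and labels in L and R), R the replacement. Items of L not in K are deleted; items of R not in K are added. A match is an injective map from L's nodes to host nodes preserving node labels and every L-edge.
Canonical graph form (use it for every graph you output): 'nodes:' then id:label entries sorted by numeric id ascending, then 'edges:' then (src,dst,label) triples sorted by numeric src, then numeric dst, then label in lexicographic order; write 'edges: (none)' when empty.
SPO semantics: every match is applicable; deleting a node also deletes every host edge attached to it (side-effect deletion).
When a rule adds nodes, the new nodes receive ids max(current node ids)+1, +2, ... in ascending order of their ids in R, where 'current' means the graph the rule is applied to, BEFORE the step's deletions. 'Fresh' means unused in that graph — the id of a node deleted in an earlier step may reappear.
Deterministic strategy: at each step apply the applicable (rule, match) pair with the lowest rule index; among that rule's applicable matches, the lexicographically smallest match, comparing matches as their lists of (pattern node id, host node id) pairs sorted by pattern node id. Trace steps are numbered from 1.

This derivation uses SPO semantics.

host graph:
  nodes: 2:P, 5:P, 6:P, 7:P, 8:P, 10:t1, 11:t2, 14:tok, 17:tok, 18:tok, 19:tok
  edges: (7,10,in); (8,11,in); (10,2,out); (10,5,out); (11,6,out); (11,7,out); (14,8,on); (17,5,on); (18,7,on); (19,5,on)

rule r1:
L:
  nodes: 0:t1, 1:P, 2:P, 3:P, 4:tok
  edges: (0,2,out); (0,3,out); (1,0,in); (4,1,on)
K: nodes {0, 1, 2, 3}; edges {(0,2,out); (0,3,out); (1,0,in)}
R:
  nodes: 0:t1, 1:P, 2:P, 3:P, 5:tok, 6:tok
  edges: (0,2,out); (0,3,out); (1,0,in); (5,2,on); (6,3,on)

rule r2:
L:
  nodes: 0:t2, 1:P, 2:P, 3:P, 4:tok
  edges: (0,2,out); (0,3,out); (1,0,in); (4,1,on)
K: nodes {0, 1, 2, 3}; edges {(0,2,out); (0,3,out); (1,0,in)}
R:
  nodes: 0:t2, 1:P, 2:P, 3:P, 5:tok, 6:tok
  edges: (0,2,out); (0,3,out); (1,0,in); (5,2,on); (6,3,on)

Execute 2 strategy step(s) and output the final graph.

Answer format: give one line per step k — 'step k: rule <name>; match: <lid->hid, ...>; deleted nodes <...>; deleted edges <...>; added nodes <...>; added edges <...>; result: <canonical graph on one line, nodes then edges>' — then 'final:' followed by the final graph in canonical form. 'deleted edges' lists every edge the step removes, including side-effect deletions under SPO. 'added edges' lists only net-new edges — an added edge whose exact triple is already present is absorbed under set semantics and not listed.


step 1: rule r1; match: 0->10, 1->7, 2->2, 3->5, 4->18; deleted nodes 18; deleted edges (18,7,on); added nodes 20, 21; added edges (20,2,on); (21,5,on); result: nodes: 2:P, 5:P, 6:P, 7:P, 8:P, 10:t1, 11:t2, 14:tok, 17:tok, 19:tok, 20:tok, 21:tok edges: (7,10,in); (8,11,in); (10,2,out); (10,5,out); (11,6,out); (11,7,out); (14,8,on); (17,5,on); (19,5,on); (20,2,on); (21,5,on)
step 2: rule r2; match: 0->11, 1->8, 2->6, 3->7, 4->14; deleted nodes 14; deleted edges (14,8,on); added nodes 22, 23; added edges (22,6,on); (23,7,on); result: nodes: 2:P, 5:P, 6:P, 7:P, 8:P, 10:t1, 11:t2, 17:tok, 19:tok, 20:tok, 21:tok, 22:tok, 23:tok edges: (7,10,in); (8,11,in); (10,2,out); (10,5,out); (11,6,out); (11,7,out); (17,5,on); (19,5,on); (20,2,on); (21,5,on); (22,6,on); (23,7,on)
final:
nodes: 2:P, 5:P, 6:P, 7:P, 8:P, 10:t1, 11:t2, 17:tok, 19:tok, 20:tok, 21:tok, 22:tok, 23:tok
edges: (7,10,in); (8,11,in); (10,2,out); (10,5,out); (11,6,out); (11,7,out); (17,5,on); (19,5,on); (20,2,on); (21,5,on); (22,6,on); (23,7,on)


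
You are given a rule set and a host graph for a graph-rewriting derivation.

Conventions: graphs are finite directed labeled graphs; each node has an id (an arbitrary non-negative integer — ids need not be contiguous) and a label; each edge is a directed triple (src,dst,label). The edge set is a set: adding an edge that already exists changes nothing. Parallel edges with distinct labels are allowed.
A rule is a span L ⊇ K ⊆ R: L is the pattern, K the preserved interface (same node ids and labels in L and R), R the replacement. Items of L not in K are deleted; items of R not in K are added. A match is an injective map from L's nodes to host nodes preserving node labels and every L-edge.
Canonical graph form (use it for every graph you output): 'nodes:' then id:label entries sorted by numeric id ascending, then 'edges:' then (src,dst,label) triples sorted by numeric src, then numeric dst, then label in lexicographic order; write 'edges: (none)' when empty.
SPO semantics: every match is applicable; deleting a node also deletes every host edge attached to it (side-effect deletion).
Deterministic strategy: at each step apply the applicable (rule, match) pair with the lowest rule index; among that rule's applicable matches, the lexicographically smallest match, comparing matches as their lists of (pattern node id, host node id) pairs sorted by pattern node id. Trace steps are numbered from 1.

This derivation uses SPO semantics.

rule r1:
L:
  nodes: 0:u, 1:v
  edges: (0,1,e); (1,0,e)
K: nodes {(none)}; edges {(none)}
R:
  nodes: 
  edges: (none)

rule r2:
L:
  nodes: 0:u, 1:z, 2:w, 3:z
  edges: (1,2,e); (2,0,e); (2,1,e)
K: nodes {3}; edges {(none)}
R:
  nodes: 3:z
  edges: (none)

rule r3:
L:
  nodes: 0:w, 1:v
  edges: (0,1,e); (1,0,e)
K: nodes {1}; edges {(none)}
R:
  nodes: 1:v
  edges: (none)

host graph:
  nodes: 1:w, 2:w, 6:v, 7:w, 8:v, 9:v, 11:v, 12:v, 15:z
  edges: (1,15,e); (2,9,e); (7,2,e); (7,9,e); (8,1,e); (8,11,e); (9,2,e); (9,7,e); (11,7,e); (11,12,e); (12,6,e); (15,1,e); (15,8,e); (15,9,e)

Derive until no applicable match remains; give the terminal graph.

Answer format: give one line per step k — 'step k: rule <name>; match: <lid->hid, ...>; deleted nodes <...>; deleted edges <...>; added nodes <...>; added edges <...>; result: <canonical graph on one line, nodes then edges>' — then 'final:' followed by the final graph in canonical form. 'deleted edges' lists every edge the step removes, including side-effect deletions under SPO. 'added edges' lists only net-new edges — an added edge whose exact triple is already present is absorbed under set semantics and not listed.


step 1: rule r3; match: 0->2, 1->9; deleted nodes 2; deleted edges (2,9,e); (7,2,e); (9,2,e); added nodes (none); added edges (none); result: nodes: 1:w, 6:v, 7:w, 8:v, 9:v, 11:v, 12:v, 15:z edges: (1,15,e); (7,9,e); (8,1,e); (8,11,e); (9,7,e); (11,7,e); (11,12,e); (12,6,e); (15,1,e); (15,8,e); (15,9,e)
step 2: rule r3; match: 0->7, 1->9; deleted nodes 7; deleted edges (7,9,e); (9,7,e); (11,7,e); added nodes (none); added edges (none); result: nodes: 1:w, 6:v, 8:v, 9:v, 11:v, 12:v, 15:z edges: (1,15,e); (8,1,e); (8,11,e); (11,12,e); (12,6,e); (15,1,e); (15,8,e); (15,9,e)
final:
nodes: 1:w, 6:v, 8:v, 9:v, 11:v, 12:v, 15:z
edges: (1,15,e); (8,1,e); (8,11,e); (11,12,e); (12,6,e); (15,1,e); (15,8,e); (15,9,e)


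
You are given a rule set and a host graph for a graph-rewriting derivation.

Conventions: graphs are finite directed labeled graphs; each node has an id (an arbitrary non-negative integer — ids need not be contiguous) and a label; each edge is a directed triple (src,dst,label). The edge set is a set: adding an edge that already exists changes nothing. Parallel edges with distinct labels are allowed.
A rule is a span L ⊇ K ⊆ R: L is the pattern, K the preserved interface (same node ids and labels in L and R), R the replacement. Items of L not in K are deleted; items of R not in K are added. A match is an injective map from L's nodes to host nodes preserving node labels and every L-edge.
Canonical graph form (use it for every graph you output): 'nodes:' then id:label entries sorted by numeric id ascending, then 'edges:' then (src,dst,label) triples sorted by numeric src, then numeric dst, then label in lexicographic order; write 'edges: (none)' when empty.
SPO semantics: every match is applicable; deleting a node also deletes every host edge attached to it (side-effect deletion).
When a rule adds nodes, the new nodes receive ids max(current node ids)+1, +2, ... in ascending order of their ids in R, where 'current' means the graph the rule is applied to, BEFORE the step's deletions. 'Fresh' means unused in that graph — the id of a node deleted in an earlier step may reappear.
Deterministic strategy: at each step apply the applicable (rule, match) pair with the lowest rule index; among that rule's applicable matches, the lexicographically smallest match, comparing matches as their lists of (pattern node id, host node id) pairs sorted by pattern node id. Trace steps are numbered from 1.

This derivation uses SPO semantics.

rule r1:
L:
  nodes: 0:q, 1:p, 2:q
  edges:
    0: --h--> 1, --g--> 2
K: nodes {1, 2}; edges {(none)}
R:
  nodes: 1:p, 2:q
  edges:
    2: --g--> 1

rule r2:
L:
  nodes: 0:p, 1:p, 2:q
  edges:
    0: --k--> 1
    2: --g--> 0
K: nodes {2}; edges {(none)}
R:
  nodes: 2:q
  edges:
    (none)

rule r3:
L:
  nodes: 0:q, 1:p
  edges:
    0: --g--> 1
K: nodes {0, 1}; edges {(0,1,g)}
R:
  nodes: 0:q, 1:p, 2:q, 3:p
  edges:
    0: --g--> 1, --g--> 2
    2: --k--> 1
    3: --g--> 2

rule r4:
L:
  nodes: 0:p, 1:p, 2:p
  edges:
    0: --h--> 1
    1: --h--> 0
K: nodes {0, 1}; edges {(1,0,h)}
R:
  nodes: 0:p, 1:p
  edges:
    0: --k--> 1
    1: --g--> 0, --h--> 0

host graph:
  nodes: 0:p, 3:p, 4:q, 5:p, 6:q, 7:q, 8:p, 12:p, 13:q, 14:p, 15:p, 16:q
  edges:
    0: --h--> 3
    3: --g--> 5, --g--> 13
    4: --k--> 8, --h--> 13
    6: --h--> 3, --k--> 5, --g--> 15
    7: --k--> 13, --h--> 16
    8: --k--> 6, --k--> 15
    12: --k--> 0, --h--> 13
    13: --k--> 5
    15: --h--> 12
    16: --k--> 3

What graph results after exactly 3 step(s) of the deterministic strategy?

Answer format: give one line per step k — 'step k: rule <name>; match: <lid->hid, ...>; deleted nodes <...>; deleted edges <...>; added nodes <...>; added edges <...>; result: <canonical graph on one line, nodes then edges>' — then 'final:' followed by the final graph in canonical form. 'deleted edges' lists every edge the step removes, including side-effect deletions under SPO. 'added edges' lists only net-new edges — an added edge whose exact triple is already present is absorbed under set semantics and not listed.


step 1: rule r3; match: 0->6, 1->15; deleted nodes (none); deleted edges (none); added nodes 17, 18; added edges (6,17,g); (17,15,k); (18,17,g); result: nodes: 0:p, 3:p, 4:q, 5:p, 6:q, 7:q, 8:p, 12:p, 13:q, 14:p, 15:p, 16:q, 17:q, 18:p edges: (0,3,h); (3,5,g); (3,13,g); (4,8,k); (4,13,h); (6,3,h); (6,5,k); (6,15,g); (6,17,g); (7,13,k); (7,16,h); (8,6,k); (8,15,k); (12,0,k); (12,13,h); (13,5,k); (15,12,h); (16,3,k); (17,15,k); (18,17,g)
step 2: rule r1; match: 0->6, 1->3, 2->17; deleted nodes 6; deleted edges (6,3,h); (6,5,k); (6,15,g); (6,17,g); (8,6,k); added nodes (none); added edges (17,3,g); result: nodes: 0:p, 3:p, 4:q, 5:p, 7:q, 8:p, 12:p, 13:q, 14:p, 15:p, 16:q, 17:q, 18:p edges: (0,3,h); (3,5,g); (3,13,g); (4,8,k); (4,13,h); (7,13,k); (7,16,h); (8,15,k); (12,0,k); (12,13,h); (13,5,k); (15,12,h); (16,3,k); (17,3,g); (17,15,k); (18,17,g)
step 3: rule r3; match: 0->17, 1->3; deleted nodes (none); deleted edges (none); added nodes 19, 20; added edges (17,19,g); (19,3,k); (20,19,g); result: nodes: 0:p, 3:p, 4:q, 5:p, 7:q, 8:p, 12:p, 13:q, 14:p, 15:p, 16:q, 17:q, 18:p, 19:q, 20:p edges: (0,3,h); (3,5,g); (3,13,g); (4,8,k); (4,13,h); (7,13,k); (7,16,h); (8,15,k); (12,0,k); (12,13,h); (13,5,k); (15,12,h); (16,3,k); (17,3,g); (17,15,k); (17,19,g); (18,17,g); (19,3,k); (20,19,g)
final:
nodes: 0:p, 3:p, 4:q, 5:p, 7:q, 8:p, 12:p, 13:q, 14:p, 15:p, 16:q, 17:q, 18:p, 19:q, 20:p
edges: (0,3,h); (3,5,g); (3,13,g); (4,8,k); (4,13,h); (7,13,k); (7,16,h); (8,15,k); (12,0,k); (12,13,h); (13,5,k); (15,12,h); (16,3,k); (17,3,g); (17,15,k); (17,19,g); (18,17,g); (19,3,k); (20,19,g)


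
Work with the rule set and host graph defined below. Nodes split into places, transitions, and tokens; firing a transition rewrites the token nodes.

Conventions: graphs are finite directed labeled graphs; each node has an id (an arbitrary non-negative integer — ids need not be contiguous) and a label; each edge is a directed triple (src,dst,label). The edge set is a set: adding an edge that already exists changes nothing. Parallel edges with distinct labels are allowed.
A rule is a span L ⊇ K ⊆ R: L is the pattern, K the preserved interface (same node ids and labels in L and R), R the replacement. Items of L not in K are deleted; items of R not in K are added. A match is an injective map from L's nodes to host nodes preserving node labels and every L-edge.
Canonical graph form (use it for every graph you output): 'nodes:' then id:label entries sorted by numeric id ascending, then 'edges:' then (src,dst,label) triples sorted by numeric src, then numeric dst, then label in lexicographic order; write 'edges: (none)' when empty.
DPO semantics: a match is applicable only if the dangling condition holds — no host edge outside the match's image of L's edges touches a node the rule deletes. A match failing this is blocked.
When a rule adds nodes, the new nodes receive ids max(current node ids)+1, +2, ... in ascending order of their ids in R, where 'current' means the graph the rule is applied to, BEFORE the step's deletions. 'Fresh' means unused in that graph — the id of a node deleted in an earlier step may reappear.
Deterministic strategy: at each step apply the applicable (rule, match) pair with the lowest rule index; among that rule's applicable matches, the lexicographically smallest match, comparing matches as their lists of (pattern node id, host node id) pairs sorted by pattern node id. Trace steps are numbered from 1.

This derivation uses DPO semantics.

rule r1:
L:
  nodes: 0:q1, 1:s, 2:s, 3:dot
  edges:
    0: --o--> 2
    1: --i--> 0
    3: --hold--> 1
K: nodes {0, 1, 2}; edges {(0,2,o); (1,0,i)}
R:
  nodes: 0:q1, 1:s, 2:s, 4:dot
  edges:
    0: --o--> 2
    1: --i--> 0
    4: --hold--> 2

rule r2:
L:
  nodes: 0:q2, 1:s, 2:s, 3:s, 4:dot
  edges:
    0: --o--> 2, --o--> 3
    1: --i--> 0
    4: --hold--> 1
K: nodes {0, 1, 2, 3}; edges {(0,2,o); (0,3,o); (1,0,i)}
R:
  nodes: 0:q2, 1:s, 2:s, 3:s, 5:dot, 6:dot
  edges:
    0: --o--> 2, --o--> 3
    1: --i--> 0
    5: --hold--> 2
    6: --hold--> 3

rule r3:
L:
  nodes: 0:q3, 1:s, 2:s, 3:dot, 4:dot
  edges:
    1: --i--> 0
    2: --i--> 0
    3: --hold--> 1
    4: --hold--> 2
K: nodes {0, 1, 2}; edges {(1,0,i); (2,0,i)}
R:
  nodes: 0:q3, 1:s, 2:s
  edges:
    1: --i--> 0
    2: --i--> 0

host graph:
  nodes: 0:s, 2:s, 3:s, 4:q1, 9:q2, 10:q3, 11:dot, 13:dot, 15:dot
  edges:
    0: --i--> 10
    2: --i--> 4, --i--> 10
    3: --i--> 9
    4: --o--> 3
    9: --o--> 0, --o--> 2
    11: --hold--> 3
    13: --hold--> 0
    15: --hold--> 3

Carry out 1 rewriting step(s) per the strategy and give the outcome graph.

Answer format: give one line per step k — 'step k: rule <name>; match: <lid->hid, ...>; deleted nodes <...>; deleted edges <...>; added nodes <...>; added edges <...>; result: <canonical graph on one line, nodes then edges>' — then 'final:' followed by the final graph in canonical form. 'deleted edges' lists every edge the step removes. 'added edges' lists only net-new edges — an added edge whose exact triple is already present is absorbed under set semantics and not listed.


step 1: rule r2; match: 0->9, 1->3, 2->0, 3->2, 4->11; deleted nodes 11; deleted edges (11,3,hold); added nodes 16, 17; added edges (16,0,hold); (17,2,hold); result: nodes: 0:s, 2:s, 3:s, 4:q1, 9:q2, 10:q3, 13:dot, 15:dot, 16:dot, 17:dot edges: (0,10,i); (2,4,i); (2,10,i); (3,9,i); (4,3,o); (9,0,o); (9,2,o); (13,0,hold); (15,3,hold); (16,0,hold); (17,2,hold)
final:
nodes: 0:s, 2:s, 3:s, 4:q1, 9:q2, 10:q3, 13:dot, 15:dot, 16:dot, 17:dot
edges: (0,10,i); (2,4,i); (2,10,i); (3,9,i); (4,3,o); (9,0,o); (9,2,o); (13,0,hold); (15,3,hold); (16,0,hold); (17,2,hold)


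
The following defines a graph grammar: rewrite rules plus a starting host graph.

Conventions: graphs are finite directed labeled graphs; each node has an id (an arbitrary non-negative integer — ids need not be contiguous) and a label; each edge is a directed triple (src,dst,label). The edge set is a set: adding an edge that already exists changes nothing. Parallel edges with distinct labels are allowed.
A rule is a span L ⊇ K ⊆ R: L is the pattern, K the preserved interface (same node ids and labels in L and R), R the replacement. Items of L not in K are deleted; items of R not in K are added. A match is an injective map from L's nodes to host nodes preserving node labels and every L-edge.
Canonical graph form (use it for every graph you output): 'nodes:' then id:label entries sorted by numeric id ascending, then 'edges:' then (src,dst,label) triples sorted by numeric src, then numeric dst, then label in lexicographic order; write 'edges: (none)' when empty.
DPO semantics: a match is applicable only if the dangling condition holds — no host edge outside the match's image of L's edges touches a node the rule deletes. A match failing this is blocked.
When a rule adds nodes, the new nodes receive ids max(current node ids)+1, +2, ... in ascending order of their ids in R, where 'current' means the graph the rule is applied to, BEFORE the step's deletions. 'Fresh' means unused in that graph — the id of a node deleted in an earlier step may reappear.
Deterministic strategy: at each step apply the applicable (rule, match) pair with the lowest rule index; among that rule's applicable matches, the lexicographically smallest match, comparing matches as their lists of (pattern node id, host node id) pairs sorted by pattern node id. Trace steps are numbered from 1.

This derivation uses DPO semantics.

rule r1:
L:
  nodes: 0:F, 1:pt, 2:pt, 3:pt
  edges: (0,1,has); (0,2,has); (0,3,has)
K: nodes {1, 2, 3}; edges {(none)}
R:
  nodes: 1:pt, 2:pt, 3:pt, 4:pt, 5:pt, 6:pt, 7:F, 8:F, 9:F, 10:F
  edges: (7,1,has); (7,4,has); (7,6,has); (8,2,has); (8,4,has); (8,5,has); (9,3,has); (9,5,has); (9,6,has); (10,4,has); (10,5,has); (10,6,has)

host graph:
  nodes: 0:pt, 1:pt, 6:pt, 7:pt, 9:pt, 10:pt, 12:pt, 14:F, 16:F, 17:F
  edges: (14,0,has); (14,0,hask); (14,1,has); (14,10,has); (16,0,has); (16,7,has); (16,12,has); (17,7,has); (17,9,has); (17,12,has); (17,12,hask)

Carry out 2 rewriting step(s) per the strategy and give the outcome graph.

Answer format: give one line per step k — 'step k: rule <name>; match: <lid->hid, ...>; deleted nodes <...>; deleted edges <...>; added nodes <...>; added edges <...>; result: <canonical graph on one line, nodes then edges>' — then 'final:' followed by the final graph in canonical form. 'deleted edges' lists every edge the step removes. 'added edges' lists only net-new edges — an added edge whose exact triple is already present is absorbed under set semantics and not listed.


step 1: rule r1; match: 0->16, 1->0, 2->7, 3->12; deleted nodes 16; deleted edges (16,0,has); (16,7,has); (16,12,has); added nodes 18, 19, 20, 21, 22, 23, 24; added edges (21,0,has); (21,18,has); (21,20,has); (22,7,has); (22,18,has); (22,19,has); (23,12,has); (23,19,has); (23,20,has); (24,18,has); (24,19,has); (24,20,has); result: nodes: 0:pt, 1:pt, 6:pt, 7:pt, 9:pt, 10:pt, 12:pt, 14:F, 17:F, 18:pt, 19:pt, 20:pt, 21:F, 22:F, 23:F, 24:F edges: (14,0,has); (14,0,hask); (14,1,has); (14,10,has); (17,7,has); (17,9,has); (17,12,has); (17,12,hask); (21,0,has); (21,18,has); (21,20,has); (22,7,has); (22,18,has); (22,19,has); (23,12,has); (23,19,has); (23,20,has); (24,18,has); (24,19,has); (24,20,has)
step 2: rule r1; match: 0->21, 1->0, 2->18, 3->20; deleted nodes 21; deleted edges (21,0,has); (21,18,has); (21,20,has); added nodes 25, 26, 27, 28, 29, 30, 31; added edges (28,0,has); (28,25,has); (28,27,has); (29,18,has); (29,25,has); (29,26,has); (30,20,has); (30,26,has); (30,27,has); (31,25,has); (31,26,has); (31,27,has); result: nodes: 0:pt, 1:pt, 6:pt, 7:pt, 9:pt, 10:pt, 12:pt, 14:F, 17:F, 18:pt, 19:pt, 20:pt, 22:F, 23:F, 24:F, 25:pt, 26:pt, 27:pt, 28:F, 29:F, 30:F, 31:F edges: (14,0,has); (14,0,hask); (14,1,has); (14,10,has); (17,7,has); (17,9,has); (17,12,has); (17,12,hask); (22,7,has); (22,18,has); (22,19,has); (23,12,has); (23,19,has); (23,20,has); (24,18,has); (24,19,has); (24,20,has); (28,0,has); (28,25,has); (28,27,has); (29,18,has); (29,25,has); (29,26,has); (30,20,has); (30,26,has); (30,27,has); (31,25,has); (31,26,has); (31,27,has)
final:
nodes: 0:pt, 1:pt, 6:pt, 7:pt, 9:pt, 10:pt, 12:pt, 14:F, 17:F, 18:pt, 19:pt, 20:pt, 22:F, 23:F, 24:F, 25:pt, 26:pt, 27:pt, 28:F, 29:F, 30:F, 31:F
edges: (14,0,has); (14,0,hask); (14,1,has); (14,10,has); (17,7,has); (17,9,has); (17,12,has); (17,12,hask); (22,7,has); (22,18,has); (22,19,has); (23,12,has); (23,19,has); (23,20,has); (24,18,has); (24,19,has); (24,20,has); (28,0,has); (28,25,has); (28,27,has); (29,18,has); (29,25,has); (29,26,has); (30,20,has); (30,26,has); (30,27,has); (31,25,has); (31,26,has); (31,27,has)
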